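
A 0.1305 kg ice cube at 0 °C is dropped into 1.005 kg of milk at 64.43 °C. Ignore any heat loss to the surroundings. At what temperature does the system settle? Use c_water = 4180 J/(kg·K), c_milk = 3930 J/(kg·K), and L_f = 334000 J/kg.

T_f ≈ 46.9 °C

Taking heat into each body as positive, Σ m c ΔT = 0:
fusion: m_ice L_f = 0.1305×334000 = 43587
  meltwater 0→T: 0.1305×4180×T = 545.49 T
  milk cools: 1.005×3930×(T − 64.43) = 3949.6(T − 64.43)
4495.1 T = 254476 − 43587 = 210889
T ≈ 46.91 °C. Since T > 0 °C, the all-ice-melts assumption holds.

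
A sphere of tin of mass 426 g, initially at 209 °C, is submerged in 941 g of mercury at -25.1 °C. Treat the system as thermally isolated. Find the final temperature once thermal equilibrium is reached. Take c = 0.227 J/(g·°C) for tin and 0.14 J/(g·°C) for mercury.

T_f ≈ 74.0 °C

|Q_tin| = |Q_mercury|:
426·0.227·(209 − T) = 941·0.14·(T − (-25.1))
96.7(209 − T) = 131.74(T − (-25.1))
228.44 T = 16904  ⇒  T ≈ 74.00 °C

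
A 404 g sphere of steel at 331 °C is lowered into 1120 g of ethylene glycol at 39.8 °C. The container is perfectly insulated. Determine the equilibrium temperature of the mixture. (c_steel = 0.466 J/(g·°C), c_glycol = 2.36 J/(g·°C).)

T_f ≈ 59.2 °C

Heat gained plus heat lost sum to zero:
404*0.466*(T − 331) + 1120*2.36*(T − 39.8) = 0
188.26(T − 331) + 2643.2(T − 39.8) = 0
(188.26 + 2643.2) T = 188.26*331 + 2643.2*39.8
T ≈ 59.16 °C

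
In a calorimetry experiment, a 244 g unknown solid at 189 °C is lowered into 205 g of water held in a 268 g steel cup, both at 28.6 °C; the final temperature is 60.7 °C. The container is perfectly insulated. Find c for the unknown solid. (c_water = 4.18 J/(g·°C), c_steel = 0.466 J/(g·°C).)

c ≈ 1.01 J/(g·°C)

Taking heat into each body as positive, Σ m c ΔT = 0:
244·c·(60.7 − 189) + 205·4.18·(60.7 − 28.6) + 268·0.466·(60.7 − 28.6) = 0
-31305 c = -31515
c = -31515/-31305 ≈ 1.007 J/(g·°C)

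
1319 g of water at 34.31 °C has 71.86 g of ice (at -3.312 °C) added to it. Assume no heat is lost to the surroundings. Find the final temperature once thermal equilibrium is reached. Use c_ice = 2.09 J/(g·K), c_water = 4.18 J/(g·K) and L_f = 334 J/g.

T_f ≈ 28.3 °C

Setting the total heat transfer to zero:
warm ice to 0 °C: 71.86×2.09×(0 − (-3.312)) = 497.42; latent heat to melt: 71.86×334 = 24001; warm the meltwater: 300.37 T; water: 5513.4(T − 34.31)
5813.8 T = 189165 − 24499 = 164667
T ≈ 28.32 °C — above 0 °C, consistent with complete melting.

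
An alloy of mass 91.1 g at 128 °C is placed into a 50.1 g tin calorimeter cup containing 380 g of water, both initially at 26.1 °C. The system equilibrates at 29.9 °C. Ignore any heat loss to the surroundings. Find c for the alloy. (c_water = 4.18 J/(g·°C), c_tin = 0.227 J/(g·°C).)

c ≈ 0.68 J/(g·°C)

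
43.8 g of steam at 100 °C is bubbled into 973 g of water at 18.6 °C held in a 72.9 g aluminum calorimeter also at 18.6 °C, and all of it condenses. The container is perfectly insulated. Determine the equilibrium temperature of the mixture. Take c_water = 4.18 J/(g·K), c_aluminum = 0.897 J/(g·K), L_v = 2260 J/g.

T_f ≈ 45.0 °C

Energy conservation, ΣQ = 0:
latent heat released on condensation: 43.8·2260 = 98988; condensate cools 100→T: 43.8·4.18·(T − 100) = 183.08(T − 100); original water: 4067.1(T − 18.6); aluminum cup: 72.9·0.897·(T − 18.6) = 65.39(T − 18.6)
4315.6 T = 98988 + 18308 + 76865 = 194161
T ≈ 44.99 °C — below 100 °C, confirming all the steam condensed.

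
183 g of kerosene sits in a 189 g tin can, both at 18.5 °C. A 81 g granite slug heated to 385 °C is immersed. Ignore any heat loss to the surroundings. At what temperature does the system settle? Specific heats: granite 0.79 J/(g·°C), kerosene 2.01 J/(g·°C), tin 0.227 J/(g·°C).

T_f ≈ 67.9 °C

Energy conservation, ΣQ = 0:
81×0.79×(T − 385) + 183×2.01×(T − 18.5) + 189×0.227×(T − 18.5) = 0
474.72 T = 32235
T = 32235 / 474.72 = 67.9 °C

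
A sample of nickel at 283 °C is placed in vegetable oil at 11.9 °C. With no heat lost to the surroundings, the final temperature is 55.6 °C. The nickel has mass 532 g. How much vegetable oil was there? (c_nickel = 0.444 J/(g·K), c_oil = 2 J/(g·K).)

m ≈ 615 g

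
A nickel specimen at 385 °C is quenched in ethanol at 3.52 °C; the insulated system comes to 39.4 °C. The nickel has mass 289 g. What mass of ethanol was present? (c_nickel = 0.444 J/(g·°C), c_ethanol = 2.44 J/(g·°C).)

m ≈ 507 g

Net heat exchanged in the isolated system is zero:
289×0.444×(39.4 − 385) + m×2.44×(39.4 − 3.52) = 0
87.55 m = 44346
m = 44346/87.55 ≈ 506.5 g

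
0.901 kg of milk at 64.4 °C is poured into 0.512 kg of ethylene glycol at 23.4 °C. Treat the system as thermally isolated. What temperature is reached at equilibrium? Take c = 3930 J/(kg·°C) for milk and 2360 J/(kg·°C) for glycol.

T_f is the heat-capacity-weighted average of the initial temperatures:
T_f = (3540.9*64.4 + 1208.3*23.4) / (3540.9 + 1208.3)
    = 256311 / 4749.2 ≈ 53.97 °C

T_f ≈ 54.0 °C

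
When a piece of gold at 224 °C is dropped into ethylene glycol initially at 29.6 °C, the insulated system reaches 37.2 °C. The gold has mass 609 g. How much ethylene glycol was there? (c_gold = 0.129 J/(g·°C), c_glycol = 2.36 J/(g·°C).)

|Q_gold| = |Q_glycol|:
609·0.129·(224 − 37.2) = m·2.36·(37.2 − 29.6)
17.94 m = 14675  ⇒  m ≈ 818.2 g

m ≈ 818 g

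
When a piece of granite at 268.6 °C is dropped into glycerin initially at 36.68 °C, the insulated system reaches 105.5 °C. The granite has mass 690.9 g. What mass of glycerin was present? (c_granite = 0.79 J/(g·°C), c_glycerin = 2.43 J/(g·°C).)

m ≈ 532 g

Heat lost by the granite = heat gained by the glycerin:
690.9·0.79·(268.6 − 105.5) = m·2.43·(105.5 − 36.68)
167.23 m = 89022  ⇒  m ≈ 532.3 g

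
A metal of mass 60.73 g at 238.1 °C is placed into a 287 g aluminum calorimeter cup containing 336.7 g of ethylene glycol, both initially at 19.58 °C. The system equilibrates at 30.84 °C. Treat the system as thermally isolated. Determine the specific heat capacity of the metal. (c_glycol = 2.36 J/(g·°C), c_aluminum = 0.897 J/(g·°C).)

Setting the total heat transfer to zero:
60.73·c·(30.84 − 238.1) + 336.7·2.36·(30.84 − 19.58) + 287·0.897·(30.84 − 19.58) = 0
-12587 c = -11846
c = -11846/-12587 ≈ 0.9411 J/(g·°C)

c ≈ 0.941 J/(g·°C)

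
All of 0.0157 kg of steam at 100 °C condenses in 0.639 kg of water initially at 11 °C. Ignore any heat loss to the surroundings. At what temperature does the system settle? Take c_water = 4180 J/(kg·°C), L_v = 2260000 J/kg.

T_f ≈ 26.1 °C

Sum of m c ΔT and latent-heat terms is zero:
latent heat released on condensation: 0.0157×2260000 = 35482
  condensate cools 100→T: 0.0157×4180×(T − 100) = 65.63(T − 100)
  water warms: 0.639×4180×(T − 11) = 2671(T − 11)
2736.6 T = 35482 + 6562.6 + 29381 = 71426
T ≈ 26.10 °C — below 100 °C, confirming all the steam condensed.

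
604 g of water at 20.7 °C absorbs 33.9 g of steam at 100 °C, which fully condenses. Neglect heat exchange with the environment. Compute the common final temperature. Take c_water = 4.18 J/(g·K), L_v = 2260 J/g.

T_f ≈ 53.6 °C

Conservation of energy gives ΣQ = 0:
latent heat released on condensation: 33.9×2260 = 76614; condensed water 100 °C→T: 141.7(T − 100); water warms: 604×4.18×(T − 20.7) = 2524.7(T − 20.7)
2666.4 T = 76614 + 14170 + 52262 = 143046
T ≈ 53.65 °C — below 100 °C, confirming all the steam condensed.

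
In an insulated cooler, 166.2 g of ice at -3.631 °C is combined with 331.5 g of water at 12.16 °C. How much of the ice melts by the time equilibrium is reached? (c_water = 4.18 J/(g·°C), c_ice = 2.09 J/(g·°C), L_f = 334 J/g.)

m_melted ≈ 46.7 g

Heat available from the water dropping to 0 °C: 331.5·4.18·12.16 = 16850 J.
Warming the ice to 0 °C takes 166.2·2.09·3.631 = 1261.3 J, leaving 15588 J for melting.
Fully melting the ice requires m_ice L_f = 166.2·334 = 55511 J.
That's not enough to melt it all — equilibrium is at 0 °C with ice remaining.
m_melt = 15588 / L_f = 46.67 g.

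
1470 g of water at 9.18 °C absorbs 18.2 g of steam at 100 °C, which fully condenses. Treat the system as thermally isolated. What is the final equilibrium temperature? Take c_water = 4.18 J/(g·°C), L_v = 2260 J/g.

T_f ≈ 16.9 °C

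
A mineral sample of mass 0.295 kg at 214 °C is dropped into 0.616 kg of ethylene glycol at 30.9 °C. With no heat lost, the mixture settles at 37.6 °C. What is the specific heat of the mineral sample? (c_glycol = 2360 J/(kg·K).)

c ≈ 187 J/(kg·K)

Heat gained plus heat lost sum to zero:
0.295×c×(37.6 − 214) + 0.616×2360×(37.6 − 30.9) = 0
-52.04 c = -9740.2
c = -9740.2/-52.04 ≈ 187.2 J/(kg·K)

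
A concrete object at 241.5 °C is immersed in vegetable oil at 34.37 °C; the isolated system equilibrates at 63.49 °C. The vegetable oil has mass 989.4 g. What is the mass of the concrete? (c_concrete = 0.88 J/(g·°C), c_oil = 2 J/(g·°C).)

m ≈ 368 g

Setting the total heat transfer to zero:
m×0.88×(63.49 − 241.5) + 989.4×2×(63.49 − 34.37) = 0
-156.65 m = -57623
m = -57623/-156.65 ≈ 367.8 g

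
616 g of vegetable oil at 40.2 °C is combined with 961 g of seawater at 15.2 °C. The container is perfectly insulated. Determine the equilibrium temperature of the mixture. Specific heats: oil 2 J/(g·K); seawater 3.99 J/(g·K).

T_f ≈ 21.3 °C

Heat gained plus heat lost sum to zero:
616×2×(T − 40.2) + 961×3.99×(T − 15.2) = 0
5066.4 T = 107809
T = 107809/5066.4 ≈ 21.28 °C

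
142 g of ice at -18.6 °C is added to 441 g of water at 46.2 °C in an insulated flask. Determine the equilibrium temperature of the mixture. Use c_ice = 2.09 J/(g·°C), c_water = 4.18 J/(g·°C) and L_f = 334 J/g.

T_f ≈ 13.2 °C

Energy conservation, ΣQ = 0:
warm ice to 0 °C: 142×2.09×(0 − (-18.6)) = 5520.1
  latent heat to melt: 142×334 = 47428
  meltwater 0→T: 142×4.18×T = 593.56 T
  water cools: 441×4.18×(T − 46.2) = 1843.4(T − 46.2)
2436.9 T = 85164 − 52948 = 32216
T ≈ 13.22 °C. Since T > 0 °C, the all-ice-melts assumption holds.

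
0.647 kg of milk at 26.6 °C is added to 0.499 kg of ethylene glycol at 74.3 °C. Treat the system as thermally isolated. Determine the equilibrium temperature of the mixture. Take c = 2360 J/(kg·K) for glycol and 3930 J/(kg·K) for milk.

Set heat shed by the hot body equal to heat absorbed by the cold body:
0.499·2360·(74.3 − T) = 0.647·3930·(T − 26.6)
1177.6(74.3 − T) = 2542.7(T − 26.6)
3720.4 T = 155135  ⇒  T ≈ 41.70 °C

T_f ≈ 41.7 °C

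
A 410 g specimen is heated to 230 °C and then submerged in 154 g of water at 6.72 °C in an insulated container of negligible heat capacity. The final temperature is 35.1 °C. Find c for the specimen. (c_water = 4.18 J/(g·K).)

c ≈ 0.229 J/(g·K)

Conservation of energy gives ΣQ = 0:
410×c×(35.1 − 230) + 154×4.18×(35.1 − 6.72) = 0
-79909 c = -18269
c = -18269/-79909 ≈ 0.2286 J/(g·K)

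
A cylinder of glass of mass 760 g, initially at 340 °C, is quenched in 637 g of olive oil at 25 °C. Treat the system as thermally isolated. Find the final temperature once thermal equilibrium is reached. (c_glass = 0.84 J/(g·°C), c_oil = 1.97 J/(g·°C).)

T_f ≈ 131.2 °C

T_f is the heat-capacity-weighted average of the initial temperatures:
T_f = (638.4×340 + 1254.9×25) / (638.4 + 1254.9)
    = 248428 / 1893.3 ≈ 131.22 °C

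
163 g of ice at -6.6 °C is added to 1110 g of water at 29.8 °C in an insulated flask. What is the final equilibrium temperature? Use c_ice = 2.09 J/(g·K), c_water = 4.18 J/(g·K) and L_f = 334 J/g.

T_f ≈ 15.3 °C

Sum of m c ΔT and latent-heat terms is zero:
ice -6.6→0 °C: 163·2.09·6.6 = 2248.4
  latent heat to melt: 163·334 = 54442
  warm the meltwater: 681.34 T
  water cools: 1110·4.18·(T − 29.8) = 4639.8(T − 29.8)
5321.1 T = 138266 − 56690 = 81576
T ≈ 15.33 °C (positive, so assuming full melt was valid).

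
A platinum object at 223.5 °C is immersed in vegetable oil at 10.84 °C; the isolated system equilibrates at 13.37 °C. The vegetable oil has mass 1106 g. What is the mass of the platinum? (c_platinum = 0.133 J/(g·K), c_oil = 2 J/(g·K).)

Heat gained plus heat lost sum to zero:
m·0.133·(13.37 − 223.5) + 1106·2·(13.37 − 10.84) = 0
-27.95 m = -5596.4
m = -5596.4/-27.95 ≈ 200.2 g

m ≈ 200 g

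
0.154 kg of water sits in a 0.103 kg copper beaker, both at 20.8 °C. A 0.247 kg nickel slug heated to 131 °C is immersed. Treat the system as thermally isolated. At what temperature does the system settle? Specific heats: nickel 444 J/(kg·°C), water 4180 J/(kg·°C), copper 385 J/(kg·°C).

T_f ≈ 36.0 °C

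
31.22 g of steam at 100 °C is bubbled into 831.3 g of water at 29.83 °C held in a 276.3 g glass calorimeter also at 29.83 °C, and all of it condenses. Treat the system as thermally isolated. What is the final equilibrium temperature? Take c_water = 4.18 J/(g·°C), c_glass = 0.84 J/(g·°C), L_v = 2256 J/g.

T_f ≈ 50.6 °C

Energy conservation, ΣQ = 0:
latent heat released on condensation: 31.22·2256 = 70432; condensed water 100 °C→T: 130.5(T − 100); water warms: 831.3·4.18·(T − 29.83) = 3474.8(T − 29.83); cup: 232.09(T − 29.83)
3837.4 T = 70432 + 13050 + 110578 = 194060
T ≈ 50.57 °C (< 100 °C, so full condensation is consistent).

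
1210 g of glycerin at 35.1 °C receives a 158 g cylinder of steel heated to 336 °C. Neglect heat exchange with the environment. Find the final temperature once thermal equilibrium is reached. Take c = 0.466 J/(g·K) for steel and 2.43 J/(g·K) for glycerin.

Set heat shed by the hot body equal to heat absorbed by the cold body:
158*0.466*(336 − T) = 1210*2.43*(T − 35.1)
73.63(336 − T) = 2940.3(T − 35.1)
3013.9 T = 127944  ⇒  T ≈ 42.45 °C

T_f ≈ 42.5 °C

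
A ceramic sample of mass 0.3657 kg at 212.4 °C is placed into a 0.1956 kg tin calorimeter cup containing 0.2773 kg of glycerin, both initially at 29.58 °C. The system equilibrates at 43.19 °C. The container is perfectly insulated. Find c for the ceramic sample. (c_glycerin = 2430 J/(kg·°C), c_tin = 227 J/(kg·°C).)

Taking heat into each body as positive, Σ m c ΔT = 0:
0.3657×c×(43.19 − 212.4) + 0.2773×2430×(43.19 − 29.58) + 0.1956×227×(43.19 − 29.58) = 0
-61.88 c = -9775.2
c = -9775.2/-61.88 ≈ 158 J/(kg·°C)

c ≈ 158 J/(kg·°C)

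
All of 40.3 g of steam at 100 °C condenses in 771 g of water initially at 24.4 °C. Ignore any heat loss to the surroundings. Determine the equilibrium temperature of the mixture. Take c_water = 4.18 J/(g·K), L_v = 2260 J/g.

T_f ≈ 55.0 °C

Setting the total heat transfer to zero:
steam→water at 100 °C releases m L_v = 40.3×2260 = 91078
  condensed water 100 °C→T: 168.45(T − 100)
  water warms: 771×4.18×(T − 24.4) = 3222.8(T − 24.4)
3391.2 T = 91078 + 16845 + 78636 = 186559
T ≈ 55.01 °C (< 100 °C, so full condensation is consistent).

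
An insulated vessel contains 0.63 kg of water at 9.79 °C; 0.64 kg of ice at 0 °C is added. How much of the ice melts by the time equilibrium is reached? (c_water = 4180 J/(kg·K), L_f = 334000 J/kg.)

m_melted ≈ 0.0772 kg

Cooling the water to 0 °C releases 0.63×4180×9.79 = 25781 J.
Fully melting the ice requires m_ice L_f = 0.64×334000 = 213760 J.
Since 25781 < 213760 J, not all the ice melts; equilibrium is at 0 °C.
Mass melted = 25781/334000 ≈ 0.07719 kg.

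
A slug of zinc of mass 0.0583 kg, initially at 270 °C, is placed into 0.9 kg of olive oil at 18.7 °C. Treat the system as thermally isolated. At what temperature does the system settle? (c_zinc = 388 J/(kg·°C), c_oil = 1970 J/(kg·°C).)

Set heat shed by the hot body equal to heat absorbed by the cold body:
0.0583·388·(270 − T) = 0.9·1970·(T − 18.7)
22.62(270 − T) = 1773(T − 18.7)
1795.6 T = 39263  ⇒  T ≈ 21.87 °C

T_f ≈ 21.9 °C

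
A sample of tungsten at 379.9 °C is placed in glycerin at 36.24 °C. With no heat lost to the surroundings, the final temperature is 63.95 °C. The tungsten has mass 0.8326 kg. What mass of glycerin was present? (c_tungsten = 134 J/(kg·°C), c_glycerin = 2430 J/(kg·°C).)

Heat lost by the tungsten = heat gained by the glycerin:
0.8326×134×(379.9 − 63.95) = m×2430×(63.95 − 36.24)
67335 m = 35250  ⇒  m ≈ 0.5235 kg

m ≈ 0.524 kg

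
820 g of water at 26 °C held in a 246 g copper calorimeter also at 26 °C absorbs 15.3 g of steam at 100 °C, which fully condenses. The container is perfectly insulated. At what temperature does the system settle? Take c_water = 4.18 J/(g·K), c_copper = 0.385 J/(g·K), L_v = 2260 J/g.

Energy conservation, ΣQ = 0:
condense steam: −15.3×2260 = −34578; condensate cools 100→T: 15.3×4.18×(T − 100) = 63.95(T − 100); water warms: 820×4.18×(T − 26) = 3427.6(T − 26); copper cup: 246×0.385×(T − 26) = 94.71(T − 26)
3586.3 T = 34578 + 6395.4 + 91580 = 132553
T ≈ 36.96 °C (< 100 °C, so full condensation is consistent).

T_f ≈ 37.0 °C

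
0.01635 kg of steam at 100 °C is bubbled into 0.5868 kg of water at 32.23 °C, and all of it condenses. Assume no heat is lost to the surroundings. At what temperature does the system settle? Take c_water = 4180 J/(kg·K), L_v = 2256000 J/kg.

T_f ≈ 48.7 °C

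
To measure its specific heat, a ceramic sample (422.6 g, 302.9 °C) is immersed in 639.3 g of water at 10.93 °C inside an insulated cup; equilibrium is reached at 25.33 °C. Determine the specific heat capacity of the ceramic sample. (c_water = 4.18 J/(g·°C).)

c ≈ 0.328 J/(g·°C)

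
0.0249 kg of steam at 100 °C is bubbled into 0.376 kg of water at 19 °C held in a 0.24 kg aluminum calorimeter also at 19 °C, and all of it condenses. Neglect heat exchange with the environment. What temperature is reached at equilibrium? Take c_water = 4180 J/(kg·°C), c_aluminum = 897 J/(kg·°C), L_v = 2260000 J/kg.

T_f ≈ 53.2 °C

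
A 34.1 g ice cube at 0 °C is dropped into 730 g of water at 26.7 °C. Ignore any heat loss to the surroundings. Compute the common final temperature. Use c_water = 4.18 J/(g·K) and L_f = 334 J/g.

T_f ≈ 21.9 °C

Net heat exchanged in the isolated system is zero:
latent heat to melt: 34.1×334 = 11389; warm the meltwater: 142.54 T; water cools: 730×4.18×(T − 26.7) = 3051.4(T − 26.7)
3193.9 T = 81472 − 11389 = 70083
T ≈ 21.94 °C. Since T > 0 °C, the all-ice-melts assumption holds.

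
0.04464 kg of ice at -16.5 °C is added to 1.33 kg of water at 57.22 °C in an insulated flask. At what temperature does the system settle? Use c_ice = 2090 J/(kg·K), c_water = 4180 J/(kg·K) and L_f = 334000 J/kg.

Setting the total heat transfer to zero:
warm ice to 0 °C: 0.04464×2090×(0 − (-16.5)) = 1539.4
  fusion: m_ice L_f = 0.04464×334000 = 14910
  meltwater 0→T: 0.04464×4180×T = 186.6 T
  water cools: 1.33×4180×(T − 57.22) = 5559.4(T − 57.22)
5746 T = 318109 − 16449 = 301660
T ≈ 52.50 °C. Since T > 0 °C, the all-ice-melts assumption holds.

T_f ≈ 52.5 °C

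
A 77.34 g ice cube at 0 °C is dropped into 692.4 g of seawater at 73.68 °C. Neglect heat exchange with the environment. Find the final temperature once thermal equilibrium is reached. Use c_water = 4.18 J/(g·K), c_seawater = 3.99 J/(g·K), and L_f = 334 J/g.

Heat gained plus heat lost sum to zero:
fusion: m_ice L_f = 77.34·334 = 25832
  meltwater 0→T: 77.34·4.18·T = 323.28 T
  seawater: 2762.7(T − 73.68)
3086 T = 203554 − 25832 = 177722
T ≈ 57.59 °C — above 0 °C, consistent with complete melting.

T_f ≈ 57.6 °C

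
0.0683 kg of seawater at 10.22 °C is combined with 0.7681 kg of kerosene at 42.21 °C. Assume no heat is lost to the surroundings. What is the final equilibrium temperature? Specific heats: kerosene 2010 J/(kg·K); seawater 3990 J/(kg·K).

T_f ≈ 37.4 °C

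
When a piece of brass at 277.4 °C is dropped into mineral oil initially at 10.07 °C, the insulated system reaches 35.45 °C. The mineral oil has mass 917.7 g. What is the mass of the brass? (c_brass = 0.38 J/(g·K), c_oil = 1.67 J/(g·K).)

Heat lost by the brass = heat gained by the oil:
m×0.38×(277.4 − 35.45) = 917.7×1.67×(35.45 − 10.07)
91.94 m = 38896  ⇒  m ≈ 423.1 g

m ≈ 423 g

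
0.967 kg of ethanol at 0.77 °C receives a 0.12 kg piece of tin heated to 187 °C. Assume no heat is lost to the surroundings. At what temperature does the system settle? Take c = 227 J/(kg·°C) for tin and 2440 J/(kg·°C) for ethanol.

T_f ≈ 2.9 °C

Set heat shed by the hot body equal to heat absorbed by the cold body:
0.12*227*(187 − T) = 0.967*2440*(T − 0.77)
27.24(187 − T) = 2359.5(T − 0.77)
2386.7 T = 6910.7  ⇒  T ≈ 2.90 °C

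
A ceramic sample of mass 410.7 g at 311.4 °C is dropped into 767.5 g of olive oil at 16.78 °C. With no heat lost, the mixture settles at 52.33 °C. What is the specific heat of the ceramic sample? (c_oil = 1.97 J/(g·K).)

c ≈ 0.505 J/(g·K)

Energy conservation, ΣQ = 0:
410.7×c×(52.33 − 311.4) + 767.5×1.97×(52.33 − 16.78) = 0
-106400 c = -53751
c = -53751/-106400 ≈ 0.5052 J/(g·K)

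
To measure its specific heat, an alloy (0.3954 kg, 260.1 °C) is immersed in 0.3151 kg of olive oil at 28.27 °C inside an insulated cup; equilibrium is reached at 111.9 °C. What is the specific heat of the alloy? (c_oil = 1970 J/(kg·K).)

Heat lost by the alloy = heat gained by the oil:
0.3954·c·(260.1 − 111.9) = 0.3151·1970·(111.9 − 28.27)
58.6 c = 51913  ⇒  c ≈ 885.9 J/(kg·K)

c ≈ 886 J/(kg·K)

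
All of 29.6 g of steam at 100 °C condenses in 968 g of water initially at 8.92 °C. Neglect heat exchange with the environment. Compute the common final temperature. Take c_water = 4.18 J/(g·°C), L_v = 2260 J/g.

T_f ≈ 27.7 °C

Energy balance with sensible and latent terms:
condense steam: −29.6·2260 = −66896
  condensate cools 100→T: 29.6·4.18·(T − 100) = 123.73(T − 100)
  water warms: 968·4.18·(T − 8.92) = 4046.2(T − 8.92)
4170 T = 66896 + 12373 + 36092 = 115361
T ≈ 27.66 °C — below 100 °C, confirming all the steam condensed.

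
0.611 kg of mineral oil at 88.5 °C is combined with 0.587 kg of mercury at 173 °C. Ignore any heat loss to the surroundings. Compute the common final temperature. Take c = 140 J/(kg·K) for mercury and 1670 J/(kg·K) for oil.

Energy conservation, ΣQ = 0:
0.587×140×(T − 173) + 0.611×1670×(T − 88.5) = 0
82.18(T − 173) + 1020.4(T − 88.5) = 0
(82.18 + 1020.4) T = 82.18×173 + 1020.4×88.5
T = 104520/1102.5 ≈ 94.80 °C

T_f ≈ 94.8 °C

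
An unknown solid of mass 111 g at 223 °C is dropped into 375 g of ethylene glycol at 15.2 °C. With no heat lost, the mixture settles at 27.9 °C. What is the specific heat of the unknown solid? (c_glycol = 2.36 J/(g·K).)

Let T be the final temperature. ΣQ_i = 0:
111·c·(27.9 − 223) + 375·2.36·(27.9 − 15.2) = 0
-21656 c = -11240
c = -11240/-21656 ≈ 0.519 J/(g·K)

c ≈ 0.519 J/(g·K)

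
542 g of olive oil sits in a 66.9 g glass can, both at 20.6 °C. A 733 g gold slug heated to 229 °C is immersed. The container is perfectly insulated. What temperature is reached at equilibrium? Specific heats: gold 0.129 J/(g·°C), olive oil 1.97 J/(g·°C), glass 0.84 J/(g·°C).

T_f ≈ 36.8 °C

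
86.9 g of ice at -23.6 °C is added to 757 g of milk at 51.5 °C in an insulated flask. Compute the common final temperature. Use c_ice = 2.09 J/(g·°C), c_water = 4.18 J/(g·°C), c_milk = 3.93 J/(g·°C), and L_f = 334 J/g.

Sum of m c ΔT and latent-heat terms is zero:
ice -23.6→0 °C: 86.9·2.09·23.6 = 4286.3
  latent heat to melt: 86.9·334 = 29025
  meltwater 0→T: 86.9·4.18·T = 363.24 T
  milk: 2975(T − 51.5)
3338.3 T = 153213 − 33311 = 119902
T ≈ 35.92 °C — above 0 °C, consistent with complete melting.

T_f ≈ 35.9 °C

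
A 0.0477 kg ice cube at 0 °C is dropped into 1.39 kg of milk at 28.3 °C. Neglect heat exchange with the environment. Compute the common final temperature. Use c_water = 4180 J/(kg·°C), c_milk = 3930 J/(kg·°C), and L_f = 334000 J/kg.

T_f ≈ 24.5 °C

Taking heat into each body as positive, Σ m c ΔT = 0:
fusion: m_ice L_f = 0.0477×334000 = 15932; meltwater 0→T: 0.0477×4180×T = 199.39 T; milk cools: 1.39×3930×(T − 28.3) = 5462.7(T − 28.3)
5662.1 T = 154594 − 15932 = 138663
T ≈ 24.49 °C. Since T > 0 °C, the all-ice-melts assumption holds.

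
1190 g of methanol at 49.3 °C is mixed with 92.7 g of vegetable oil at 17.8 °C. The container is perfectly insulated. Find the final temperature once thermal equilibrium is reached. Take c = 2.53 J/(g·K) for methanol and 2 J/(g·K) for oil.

T_f ≈ 47.5 °C

Taking heat into each body as positive, Σ m c ΔT = 0:
1190·2.53·(T − 49.3) + 92.7·2·(T − 17.8) = 0
3010.7(T − 49.3) + 185.4(T − 17.8) = 0
3196.1 T = 151728
T = 151728/3196.1 ≈ 47.47 °C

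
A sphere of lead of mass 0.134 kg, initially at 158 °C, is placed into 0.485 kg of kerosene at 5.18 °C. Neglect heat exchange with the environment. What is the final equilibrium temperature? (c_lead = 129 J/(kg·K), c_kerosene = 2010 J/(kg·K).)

|Q_lead| = |Q_kerosene|:
0.134×129×(158 − T) = 0.485×2010×(T − 5.18)
17.29(158 − T) = 974.85(T − 5.18)
992.14 T = 7780.9  ⇒  T ≈ 7.84 °C

T_f ≈ 7.8 °C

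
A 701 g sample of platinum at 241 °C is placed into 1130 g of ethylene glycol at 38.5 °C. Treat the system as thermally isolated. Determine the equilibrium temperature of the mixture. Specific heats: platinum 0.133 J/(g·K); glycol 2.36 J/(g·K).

T_f ≈ 45.3 °C

Net heat exchanged in the isolated system is zero:
701·0.133·(T − 241) + 1130·2.36·(T − 38.5) = 0
93.23(T − 241) + 2666.8(T − 38.5) = 0
(93.23 + 2666.8) T = 93.23·241 + 2666.8·38.5
T = 125141 / 2760 = 45.3 °C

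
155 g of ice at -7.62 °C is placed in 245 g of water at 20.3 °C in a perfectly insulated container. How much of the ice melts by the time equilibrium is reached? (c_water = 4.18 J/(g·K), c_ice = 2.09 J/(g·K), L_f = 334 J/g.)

Heat available from the water dropping to 0 °C: 245·4.18·20.3 = 20789 J.
Of that, 155·2.09·7.62 = 2468.5 J goes to bring the ice to 0 °C, leaving 18321 J.
To melt every bit of ice: 155·334 = 51770 J.
Since 18321 < 51770 J, not all the ice melts; equilibrium is at 0 °C.
Mass melted = 18321/334 ≈ 54.85 g.

m_melted ≈ 54.9 g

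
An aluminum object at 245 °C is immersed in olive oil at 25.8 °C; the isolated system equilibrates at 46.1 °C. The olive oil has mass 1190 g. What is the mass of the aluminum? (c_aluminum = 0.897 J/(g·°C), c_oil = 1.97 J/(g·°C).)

m ≈ 267 g

Heat lost by the aluminum = heat gained by the oil:
m·0.897·(245 − 46.1) = 1190·1.97·(46.1 − 25.8)
178.41 m = 47589  ⇒  m ≈ 266.7 g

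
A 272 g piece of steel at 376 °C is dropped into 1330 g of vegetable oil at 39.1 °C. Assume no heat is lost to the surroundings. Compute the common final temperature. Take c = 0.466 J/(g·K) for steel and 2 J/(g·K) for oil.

Taking heat into each body as positive, Σ m c ΔT = 0:
272*0.466*(T − 376) + 1330*2*(T − 39.1) = 0
126.75(T − 376) + 2660(T − 39.1) = 0
(126.75 + 2660) T = 126.75*376 + 2660*39.1
T = 151665 / 2786.8 = 54.4 °C

T_f ≈ 54.4 °C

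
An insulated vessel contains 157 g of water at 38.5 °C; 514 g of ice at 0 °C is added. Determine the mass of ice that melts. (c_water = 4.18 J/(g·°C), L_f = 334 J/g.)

m_melted ≈ 75.6 g

Water can give up m c ΔT = 157×4.18×38.5 = 25266 J before reaching 0 °C.
To melt every bit of ice: 514×334 = 171676 J.
Since 25266 < 171676 J, not all the ice melts; equilibrium is at 0 °C.
Mass melted = 25266/334 ≈ 75.65 g.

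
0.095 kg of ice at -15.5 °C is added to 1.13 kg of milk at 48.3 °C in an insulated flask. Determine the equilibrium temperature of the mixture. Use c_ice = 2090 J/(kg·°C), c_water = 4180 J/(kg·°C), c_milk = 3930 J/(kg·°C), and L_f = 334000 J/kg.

T_f ≈ 37.1 °C

Setting the total heat transfer to zero:
warm ice to 0 °C: 0.095·2090·(0 − (-15.5)) = 3077.5; latent heat to melt: 0.095·334000 = 31730; warm the meltwater: 397.1 T; milk cools: 1.13·3930·(T − 48.3) = 4440.9(T − 48.3)
4838 T = 214495 − 34808 = 179688
T ≈ 37.14 °C. Since T > 0 °C, the all-ice-melts assumption holds.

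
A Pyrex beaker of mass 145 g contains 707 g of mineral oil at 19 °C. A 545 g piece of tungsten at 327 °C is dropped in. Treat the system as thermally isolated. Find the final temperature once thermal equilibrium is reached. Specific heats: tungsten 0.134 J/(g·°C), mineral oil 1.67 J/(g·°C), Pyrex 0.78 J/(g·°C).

Setting the total heat transfer to zero:
545·0.134·(T − 327) + 707·1.67·(T − 19) + 145·0.78·(T − 19) = 0
1366.8 T = 48463
T = 48463/1366.8 ≈ 35.46 °C

T_f ≈ 35.5 °C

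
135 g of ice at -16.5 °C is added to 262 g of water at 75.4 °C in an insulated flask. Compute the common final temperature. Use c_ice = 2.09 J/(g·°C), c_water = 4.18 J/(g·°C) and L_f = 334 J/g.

Sum of m c ΔT and latent-heat terms is zero:
warm ice to 0 °C: 135×2.09×(0 − (-16.5)) = 4655.5; melt ice: 135×334 = 45090; warm the meltwater: 564.3 T; water cools: 262×4.18×(T − 75.4) = 1095.2(T − 75.4)
1659.5 T = 82575 − 49745 = 32830
T ≈ 19.78 °C. Since T > 0 °C, the all-ice-melts assumption holds.

T_f ≈ 19.8 °C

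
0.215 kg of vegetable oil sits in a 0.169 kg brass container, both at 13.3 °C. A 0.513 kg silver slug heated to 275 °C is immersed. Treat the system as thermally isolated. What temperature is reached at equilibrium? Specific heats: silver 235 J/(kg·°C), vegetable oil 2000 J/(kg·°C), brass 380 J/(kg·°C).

T_f ≈ 64.6 °C

Energy conservation, ΣQ = 0:
0.513×235×(T − 275) + 0.215×2000×(T − 13.3) + 0.169×380×(T − 13.3) = 0
(120.56 + 430 + 64.22) T = 120.56×275 + 430×13.3 + 64.22×13.3
T = 39726/614.77 ≈ 64.62 °C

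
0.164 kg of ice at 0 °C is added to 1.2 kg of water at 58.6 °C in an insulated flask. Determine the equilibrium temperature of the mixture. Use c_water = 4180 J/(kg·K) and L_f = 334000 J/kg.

T_f ≈ 41.9 °C

Energy balance with sensible and latent terms:
melt ice: 0.164·334000 = 54776
  meltwater 0→T: 0.164·4180·T = 685.52 T
  water cools: 1.2·4180·(T − 58.6) = 5016(T − 58.6)
5701.5 T = 293938 − 54776 = 239162
T ≈ 41.95 °C — above 0 °C, consistent with complete melting.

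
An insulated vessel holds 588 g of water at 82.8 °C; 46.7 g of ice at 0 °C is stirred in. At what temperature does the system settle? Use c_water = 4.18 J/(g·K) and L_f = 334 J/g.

Heat gained plus heat lost sum to zero:
latent heat to melt: 46.7·334 = 15598; warm the meltwater: 195.21 T; water: 2457.8(T − 82.8)
2653 T = 203509 − 15598 = 187911
T ≈ 70.83 °C — above 0 °C, consistent with complete melting.

T_f ≈ 70.8 °C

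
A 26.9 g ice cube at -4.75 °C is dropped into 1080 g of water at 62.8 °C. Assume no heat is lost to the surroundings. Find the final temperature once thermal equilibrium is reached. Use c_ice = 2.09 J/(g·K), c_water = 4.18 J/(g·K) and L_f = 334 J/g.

T_f ≈ 59.3 °C

Energy conservation, ΣQ = 0:
warm ice to 0 °C: 26.9×2.09×(0 − (-4.75)) = 267.05; latent heat to melt: 26.9×334 = 8984.6; meltwater 0→T: 26.9×4.18×T = 112.44 T; water: 4514.4(T − 62.8)
4626.8 T = 283504 − 9251.6 = 274253
T ≈ 59.27 °C — above 0 °C, consistent with complete melting.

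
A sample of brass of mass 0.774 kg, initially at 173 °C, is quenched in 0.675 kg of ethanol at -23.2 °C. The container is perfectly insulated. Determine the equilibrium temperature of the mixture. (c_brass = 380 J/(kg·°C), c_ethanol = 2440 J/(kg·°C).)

|Q_brass| = |Q_ethanol|:
0.774*380*(173 − T) = 0.675*2440*(T − (-23.2))
294.12(173 − T) = 1647(T − (-23.2))
1941.1 T = 12672  ⇒  T ≈ 6.53 °C

T_f ≈ 6.5 °C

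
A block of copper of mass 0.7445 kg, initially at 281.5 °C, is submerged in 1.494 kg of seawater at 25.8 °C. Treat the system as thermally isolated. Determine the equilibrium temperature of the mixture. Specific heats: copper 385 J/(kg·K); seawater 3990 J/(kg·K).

Setting the total heat transfer to zero:
0.7445×385×(T − 281.5) + 1.494×3990×(T − 25.8) = 0
6247.7 T = 234482
T ≈ 37.53 °C

T_f ≈ 37.5 °C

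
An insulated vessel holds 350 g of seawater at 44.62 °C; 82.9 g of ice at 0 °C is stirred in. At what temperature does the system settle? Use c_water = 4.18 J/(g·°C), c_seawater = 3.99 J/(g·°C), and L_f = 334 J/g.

Conservation of energy gives ΣQ = 0:
melt ice: 82.9×334 = 27689
  meltwater 0→T: 82.9×4.18×T = 346.52 T
  seawater: 1396.5(T − 44.62)
1743 T = 62312 − 27689 = 34623
T ≈ 19.86 °C. Since T > 0 °C, the all-ice-melts assumption holds.

T_f ≈ 19.9 °C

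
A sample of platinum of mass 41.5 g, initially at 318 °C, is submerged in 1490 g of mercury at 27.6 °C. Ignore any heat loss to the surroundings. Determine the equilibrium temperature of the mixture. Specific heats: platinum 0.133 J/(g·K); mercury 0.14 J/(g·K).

T_f ≈ 35.1 °C

|Q_platinum| = |Q_mercury|:
41.5×0.133×(318 − T) = 1490×0.14×(T − 27.6)
5.52(318 − T) = 208.6(T − 27.6)
214.12 T = 7512.6  ⇒  T ≈ 35.09 °C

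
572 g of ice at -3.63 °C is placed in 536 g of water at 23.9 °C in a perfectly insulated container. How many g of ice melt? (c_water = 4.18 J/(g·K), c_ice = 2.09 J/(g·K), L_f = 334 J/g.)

m_melted ≈ 147 g

Heat available from the water dropping to 0 °C: 536·4.18·23.9 = 53547 J.
Warming the ice to 0 °C takes 572·2.09·3.63 = 4339.6 J, leaving 49208 J for melting.
Melting all 572 g of ice would need 572·334 = 191048 J.
That's not enough to melt it all — equilibrium is at 0 °C with ice remaining.
m_melted·334 = 49208  ⇒  m_melted ≈ 147.3 g.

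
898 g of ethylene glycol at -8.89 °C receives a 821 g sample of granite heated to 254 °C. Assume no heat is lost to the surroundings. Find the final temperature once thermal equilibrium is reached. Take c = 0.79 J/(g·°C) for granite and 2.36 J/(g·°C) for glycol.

Set heat shed by the hot body equal to heat absorbed by the cold body:
821×0.79×(254 − T) = 898×2.36×(T − (-8.89))
648.59(254 − T) = 2119.3(T − (-8.89))
2767.9 T = 145901  ⇒  T ≈ 52.71 °C

T_f ≈ 52.7 °C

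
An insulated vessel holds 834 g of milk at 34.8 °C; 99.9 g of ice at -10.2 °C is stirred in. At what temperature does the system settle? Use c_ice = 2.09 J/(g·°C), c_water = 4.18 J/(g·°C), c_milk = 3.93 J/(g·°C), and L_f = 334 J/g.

T_f ≈ 21.3 °C

Taking heat into each body as positive, Σ m c ΔT = 0:
warm ice to 0 °C: 99.9×2.09×(0 − (-10.2)) = 2129.7
  latent heat to melt: 99.9×334 = 33367
  meltwater 0→T: 99.9×4.18×T = 417.58 T
  milk cools: 834×3.93×(T − 34.8) = 3277.6(T − 34.8)
3695.2 T = 114061 − 35496 = 78565
T ≈ 21.26 °C. Since T > 0 °C, the all-ice-melts assumption holds.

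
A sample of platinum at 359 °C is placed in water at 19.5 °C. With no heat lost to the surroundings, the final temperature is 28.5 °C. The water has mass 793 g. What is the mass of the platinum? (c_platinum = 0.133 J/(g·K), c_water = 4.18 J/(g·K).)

m ≈ 679 g

Heat lost by the platinum = heat gained by the water:
m·0.133·(359 − 28.5) = 793·4.18·(28.5 − 19.5)
43.96 m = 29833  ⇒  m ≈ 678.7 g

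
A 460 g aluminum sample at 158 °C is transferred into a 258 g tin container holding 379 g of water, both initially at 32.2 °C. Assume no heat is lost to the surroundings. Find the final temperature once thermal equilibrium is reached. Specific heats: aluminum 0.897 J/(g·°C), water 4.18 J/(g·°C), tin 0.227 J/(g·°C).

T_f ≈ 57.5 °C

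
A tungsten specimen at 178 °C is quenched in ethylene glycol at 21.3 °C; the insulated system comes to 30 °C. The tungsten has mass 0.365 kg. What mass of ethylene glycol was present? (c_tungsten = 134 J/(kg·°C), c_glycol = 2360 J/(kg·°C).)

|Q_tungsten| = |Q_glycol|:
0.365·134·(178 − 30) = m·2360·(30 − 21.3)
20532 m = 7238.7  ⇒  m ≈ 0.3526 kg

m ≈ 0.353 kg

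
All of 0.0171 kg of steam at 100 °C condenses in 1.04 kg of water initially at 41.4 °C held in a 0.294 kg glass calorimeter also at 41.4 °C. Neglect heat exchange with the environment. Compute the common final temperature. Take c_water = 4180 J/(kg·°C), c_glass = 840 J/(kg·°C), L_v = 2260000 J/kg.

Heat gained plus heat lost sum to zero:
steam→water at 100 °C releases m L_v = 0.0171·2260000 = 38646; condensed water 100 °C→T: 71.48(T − 100); original water: 4347.2(T − 41.4); glass cup: 0.294·840·(T − 41.4) = 246.96(T − 41.4)
4665.6 T = 38646 + 7147.8 + 190198 = 235992
T ≈ 50.58 °C — below 100 °C, confirming all the steam condensed.

T_f ≈ 50.6 °C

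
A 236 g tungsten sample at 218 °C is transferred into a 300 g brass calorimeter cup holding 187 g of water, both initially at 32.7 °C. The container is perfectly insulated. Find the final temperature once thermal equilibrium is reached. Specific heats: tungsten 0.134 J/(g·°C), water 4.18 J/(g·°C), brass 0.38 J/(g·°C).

Heat gained plus heat lost sum to zero:
236*0.134*(T − 218) + 187*4.18*(T − 32.7) + 300*0.38*(T − 32.7) = 0
31.62(T − 218) + 781.66(T − 32.7) + 114(T − 32.7) = 0
(31.62 + 781.66 + 114) T = 31.62*218 + 781.66*32.7 + 114*32.7
T = 36182/927.28 ≈ 39.02 °C

T_f ≈ 39.0 °C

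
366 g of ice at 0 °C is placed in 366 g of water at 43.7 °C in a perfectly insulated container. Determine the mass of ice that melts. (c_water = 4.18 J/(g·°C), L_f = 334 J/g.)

Heat available from the water dropping to 0 °C: 366·4.18·43.7 = 66856 J.
To melt every bit of ice: 366·334 = 122244 J.
66856 J < 122244 J, so only part of the ice melts and the system sits at 0 °C.
m_melt = 66856 / L_f = 200.2 g.

m_melted ≈ 200 g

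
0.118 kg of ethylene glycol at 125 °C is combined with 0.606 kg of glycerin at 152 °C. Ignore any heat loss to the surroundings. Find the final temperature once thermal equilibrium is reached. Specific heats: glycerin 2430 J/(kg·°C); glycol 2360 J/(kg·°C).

T_f ≈ 147.7 °C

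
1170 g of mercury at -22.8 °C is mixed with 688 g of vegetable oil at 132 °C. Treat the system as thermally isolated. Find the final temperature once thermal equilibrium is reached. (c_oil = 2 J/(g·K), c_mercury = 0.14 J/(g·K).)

T_f is the heat-capacity-weighted average of the initial temperatures:
T_f = (1376×132 + 163.8×(-22.8)) / (1376 + 163.8)
    = 177897 / 1539.8 ≈ 115.53 °C

T_f ≈ 115.5 °C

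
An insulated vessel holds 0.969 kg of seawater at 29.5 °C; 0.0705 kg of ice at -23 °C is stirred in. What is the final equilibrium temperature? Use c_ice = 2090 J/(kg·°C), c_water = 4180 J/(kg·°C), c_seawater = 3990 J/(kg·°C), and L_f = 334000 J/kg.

Net heat exchanged in the isolated system is zero:
ice -23→0 °C: 0.0705·2090·23 = 3388.9; fusion: m_ice L_f = 0.0705·334000 = 23547; warm the meltwater: 294.69 T; seawater cools: 0.969·3990·(T − 29.5) = 3866.3(T − 29.5)
4161 T = 114056 − 26936 = 87120
T ≈ 20.94 °C — above 0 °C, consistent with complete melting.

T_f ≈ 20.9 °C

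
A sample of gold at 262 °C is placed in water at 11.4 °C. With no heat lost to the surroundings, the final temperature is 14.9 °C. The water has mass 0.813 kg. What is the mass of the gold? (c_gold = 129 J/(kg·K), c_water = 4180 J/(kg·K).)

m ≈ 0.373 kg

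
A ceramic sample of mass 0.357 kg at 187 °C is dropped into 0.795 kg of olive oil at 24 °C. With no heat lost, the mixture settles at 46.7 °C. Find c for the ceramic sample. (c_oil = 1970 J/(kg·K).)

Net heat exchanged in the isolated system is zero:
0.357·c·(46.7 − 187) + 0.795·1970·(46.7 − 24) = 0
-50.09 c = -35552
c = -35552/-50.09 ≈ 709.8 J/(kg·K)

c ≈ 710 J/(kg·K)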